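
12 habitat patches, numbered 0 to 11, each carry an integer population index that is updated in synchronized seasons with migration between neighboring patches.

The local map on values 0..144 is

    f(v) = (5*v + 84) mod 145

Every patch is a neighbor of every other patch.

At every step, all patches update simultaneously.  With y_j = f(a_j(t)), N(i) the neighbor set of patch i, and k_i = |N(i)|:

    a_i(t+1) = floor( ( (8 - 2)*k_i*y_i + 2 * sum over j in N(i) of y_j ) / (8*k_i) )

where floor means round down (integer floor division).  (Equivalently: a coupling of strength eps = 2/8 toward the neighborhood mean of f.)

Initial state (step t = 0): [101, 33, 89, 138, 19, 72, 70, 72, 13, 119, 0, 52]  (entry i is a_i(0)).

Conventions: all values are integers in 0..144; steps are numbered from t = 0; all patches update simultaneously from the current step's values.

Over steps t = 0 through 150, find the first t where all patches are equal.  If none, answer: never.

Simulating step by step:
t=0: [101, 33, 89, 138, 19, 72, 70, 72, 13, 119, 0, 52]  (not all equal)
t=1: [22, 91, 84, 51, 40, 22, 120, 22, 18, 87, 76, 55]  (not all equal)
t=2: [54, 94, 68, 54, 119, 54, 94, 54, 39, 79, 39, 68]  (not all equal)
t=3: [73, 113, 124, 73, 98, 73, 113, 73, 124, 58, 124, 124]  (not all equal)
t=4: [30, 70, 110, 30, 121, 30, 70, 30, 110, 81, 110, 110]  (not all equal)
t=5: [87, 127, 62, 87, 102, 87, 127, 87, 62, 62, 62, 62]  (not all equal)
t=6: [87, 127, 101, 87, 36, 87, 127, 87, 101, 101, 101, 101]  (not all equal)
t=7: [78, 118, 24, 78, 104, 78, 118, 78, 24, 24, 24, 24]  (not all equal)
t=8: [43, 83, 57, 43, 32, 43, 83, 43, 57, 57, 57, 57]  (not all equal)
t=9: [21, 61, 72, 21, 86, 21, 61, 21, 72, 72, 72, 72]  (not all equal)
t=10: [43, 83, 17, 43, 68, 43, 83, 43, 17, 17, 17, 17]  (not all equal)
t=11: [16, 56, 26, 16, 106, 16, 56, 16, 26, 26, 26, 26]  (not all equal)
t=12: [27, 67, 63, 27, 38, 27, 67, 27, 63, 63, 63, 63]  (not all equal)
t=13: [81, 121, 107, 81, 121, 81, 121, 81, 107, 107, 107, 107]  (not all equal)
t=14: [56, 96, 45, 56, 96, 56, 96, 56, 45, 45, 45, 45]  (not all equal)
t=15: [71, 111, 31, 71, 111, 71, 111, 71, 31, 31, 31, 31]  (not all equal)
t=16: [17, 57, 83, 17, 57, 17, 57, 17, 83, 83, 83, 83]  (not all equal)
t=17: [32, 72, 61, 32, 72, 32, 72, 32, 61, 61, 61, 61]  (not all equal)
t=18: [92, 27, 92, 92, 27, 92, 27, 92, 92, 92, 92, 92]  (not all equal)
t=19: [106, 81, 106, 106, 81, 106, 81, 106, 106, 106, 106, 106]  (not all equal)
t=20: [35, 49, 35, 35, 49, 35, 49, 35, 35, 35, 35, 35]  (not all equal)
t=21: [108, 54, 108, 108, 54, 108, 54, 108, 108, 108, 108, 108]  (not all equal)
t=22: [45, 59, 45, 45, 59, 45, 59, 45, 45, 45, 45, 45]  (not all equal)
t=23: [23, 74, 23, 23, 74, 23, 74, 23, 23, 23, 23, 23]  (not all equal)
t=24: [51, 26, 51, 51, 26, 51, 26, 51, 51, 51, 51, 51]  (not all equal)
t=25: [50, 64, 50, 50, 64, 50, 64, 50, 50, 50, 50, 50]  (not all equal)
t=26: [48, 99, 48, 48, 99, 48, 99, 48, 48, 48, 48, 48]  (not all equal)
t=27: [41, 121, 41, 41, 121, 41, 121, 41, 41, 41, 41, 41]  (not all equal)
t=28: [141, 116, 141, 141, 116, 141, 116, 141, 141, 141, 141, 141]  (not all equal)
t=29: [65, 79, 65, 65, 79, 65, 79, 65, 65, 65, 65, 65]  (not all equal)
t=30: [113, 59, 113, 113, 59, 113, 59, 113, 113, 113, 113, 113]  (not all equal)
t=31: [70, 84, 70, 70, 84, 70, 84, 70, 70, 70, 70, 70]  (not all equal)
t=32: [138, 84, 138, 138, 84, 138, 84, 138, 138, 138, 138, 138]  (not all equal)
t=33: [50, 64, 50, 50, 64, 50, 64, 50, 50, 50, 50, 50]  (not all equal)

Answer: never
Key observation: The state at step 25 reappears at step 33 — the system is in a cycle of period 8 from step 25 on.  No step 0..33 is synchronized, and the cycle repeats forever, so no step up to 150 (or ever) has all patches equal.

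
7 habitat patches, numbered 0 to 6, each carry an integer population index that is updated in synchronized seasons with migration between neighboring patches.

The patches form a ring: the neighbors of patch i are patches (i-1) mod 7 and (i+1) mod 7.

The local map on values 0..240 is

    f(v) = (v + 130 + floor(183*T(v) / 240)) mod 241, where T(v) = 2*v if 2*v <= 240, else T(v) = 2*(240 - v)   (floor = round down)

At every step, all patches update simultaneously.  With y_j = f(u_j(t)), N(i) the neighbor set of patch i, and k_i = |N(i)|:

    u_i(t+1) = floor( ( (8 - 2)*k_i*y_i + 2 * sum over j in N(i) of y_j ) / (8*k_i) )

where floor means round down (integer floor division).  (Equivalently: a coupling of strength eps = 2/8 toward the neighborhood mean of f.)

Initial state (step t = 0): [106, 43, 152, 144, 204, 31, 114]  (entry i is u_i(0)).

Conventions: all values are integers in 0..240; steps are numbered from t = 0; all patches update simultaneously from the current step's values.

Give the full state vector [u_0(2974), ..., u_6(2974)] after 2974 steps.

Answer: [167, 167, 167, 167, 167, 167, 167]
Key observation: The state at step 7, [167, 167, 167, 167, 167, 167, 167], reappears at step 8: the system is in a cycle of period 1 from step 7 on.  Therefore the state at step 2974 equals the state at step 7 + ((2974 - 7) mod 1) = 7, which is [167, 167, 167, 167, 167, 167, 167].

Derivation:
t=0: [106, 43, 152, 144, 204, 31, 114]
t=1: [168, 219, 183, 174, 158, 196, 177]
t=2: [162, 145, 156, 163, 168, 155, 161]
t=3: [170, 176, 173, 169, 167, 171, 170]
t=4: [164, 162, 164, 165, 166, 165, 165]
t=5: [168, 168, 168, 167, 167, 167, 168]
t=6: [166, 166, 166, 166, 167, 166, 166]
t=7: [167, 167, 167, 167, 167, 167, 167]
t=8: [167, 167, 167, 167, 167, 167, 167]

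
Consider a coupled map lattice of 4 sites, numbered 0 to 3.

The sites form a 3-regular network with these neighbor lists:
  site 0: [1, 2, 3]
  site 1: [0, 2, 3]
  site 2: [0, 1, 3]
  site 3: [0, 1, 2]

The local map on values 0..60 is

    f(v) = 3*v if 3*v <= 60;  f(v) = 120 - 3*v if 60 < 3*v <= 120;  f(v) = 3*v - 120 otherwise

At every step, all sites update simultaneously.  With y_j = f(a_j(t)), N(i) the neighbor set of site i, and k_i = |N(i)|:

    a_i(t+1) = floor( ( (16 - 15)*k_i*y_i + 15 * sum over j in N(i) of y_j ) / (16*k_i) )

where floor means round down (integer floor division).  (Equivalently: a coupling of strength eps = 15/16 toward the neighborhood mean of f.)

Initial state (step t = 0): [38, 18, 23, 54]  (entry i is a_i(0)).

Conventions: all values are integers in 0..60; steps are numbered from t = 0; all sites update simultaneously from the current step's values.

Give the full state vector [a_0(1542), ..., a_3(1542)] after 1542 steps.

Simulating step by step:
t=0: [38, 18, 23, 54]
t=1: [46, 34, 35, 37]
t=2: [14, 14, 15, 16]
t=3: [44, 44, 44, 43]
t=4: [11, 11, 11, 11]
t=5: [33, 33, 33, 33]
t=6: [21, 21, 21, 21]
t=7: [57, 57, 57, 57]
t=8: [51, 51, 51, 51]
t=9: [33, 33, 33, 33]

Answer: [21, 21, 21, 21]
Key observation: The state at step 5, [33, 33, 33, 33], reappears at step 9: the system is in a cycle of period 4 from step 5 on.  Therefore the state at step 1542 equals the state at step 5 + ((1542 - 5) mod 4) = 6, which is [21, 21, 21, 21].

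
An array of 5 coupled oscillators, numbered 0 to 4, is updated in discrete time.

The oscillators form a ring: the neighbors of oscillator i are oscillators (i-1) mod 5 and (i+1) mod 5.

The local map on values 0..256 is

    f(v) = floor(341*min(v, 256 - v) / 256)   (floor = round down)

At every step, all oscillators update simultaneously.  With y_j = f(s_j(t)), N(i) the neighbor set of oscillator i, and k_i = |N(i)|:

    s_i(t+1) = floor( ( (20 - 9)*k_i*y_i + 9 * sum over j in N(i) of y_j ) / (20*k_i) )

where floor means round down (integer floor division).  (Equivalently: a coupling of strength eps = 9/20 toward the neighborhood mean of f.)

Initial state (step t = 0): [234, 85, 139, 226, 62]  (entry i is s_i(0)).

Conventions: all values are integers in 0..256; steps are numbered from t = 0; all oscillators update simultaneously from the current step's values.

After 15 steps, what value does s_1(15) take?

Answer: s_1(15) = 125

Derivation:
t=0: [234, 85, 139, 226, 62]
t=1: [59, 103, 119, 74, 60]
t=2: [91, 128, 139, 107, 83]
t=3: [129, 155, 155, 137, 119]
t=4: [158, 141, 139, 152, 160]
t=5: [134, 148, 150, 139, 130]
t=6: [158, 146, 144, 154, 163]
t=7: [132, 143, 145, 135, 127]
t=8: [162, 152, 150, 159, 166]
t=9: [126, 135, 137, 129, 122]
t=10: [164, 161, 161, 164, 164]
t=11: [122, 125, 125, 122, 122]
t=12: [162, 165, 165, 162, 162]
t=13: [124, 121, 121, 124, 125]
t=14: [164, 161, 161, 164, 165]
t=15: [122, 125, 125, 122, 121]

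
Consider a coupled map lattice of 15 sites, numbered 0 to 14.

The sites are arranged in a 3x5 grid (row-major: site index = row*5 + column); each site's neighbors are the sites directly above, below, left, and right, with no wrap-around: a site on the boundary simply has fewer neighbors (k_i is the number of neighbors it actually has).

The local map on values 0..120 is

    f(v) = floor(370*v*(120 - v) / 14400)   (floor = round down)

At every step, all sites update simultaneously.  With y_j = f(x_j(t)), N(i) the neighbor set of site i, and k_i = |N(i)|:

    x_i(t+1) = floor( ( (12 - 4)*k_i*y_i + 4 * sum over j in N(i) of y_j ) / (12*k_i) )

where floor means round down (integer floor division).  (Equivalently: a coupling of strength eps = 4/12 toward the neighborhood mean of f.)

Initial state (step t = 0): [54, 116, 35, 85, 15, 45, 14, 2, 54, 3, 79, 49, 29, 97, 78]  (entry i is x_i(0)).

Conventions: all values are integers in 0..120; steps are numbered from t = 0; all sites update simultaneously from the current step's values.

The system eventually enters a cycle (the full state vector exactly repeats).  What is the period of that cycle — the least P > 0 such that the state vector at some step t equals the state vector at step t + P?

Answer: 2
Key observation: The state at step 13, [84, 83, 80, 77, 76, 84, 83, 79, 77, 76, 83, 81, 77, 76, 76], reappears at step 15 — and no state repeats earlier — so the cycle the system enters has period 2.

Derivation:
t=0: [54, 116, 35, 85, 15, 45, 14, 2, 54, 3, 79, 49, 29, 97, 78]
t=1: [76, 30, 61, 73, 40, 80, 41, 26, 73, 29, 84, 80, 61, 64, 67]
t=2: [81, 74, 85, 87, 80, 81, 79, 70, 84, 73, 78, 82, 87, 91, 87]
t=3: [82, 84, 78, 74, 81, 81, 83, 85, 77, 84, 82, 80, 74, 69, 74]
t=4: [79, 78, 82, 85, 81, 80, 78, 78, 84, 79, 80, 81, 85, 88, 85]
t=5: [83, 83, 80, 77, 80, 82, 83, 82, 77, 81, 81, 80, 77, 73, 76]
t=6: [78, 78, 81, 84, 82, 79, 78, 80, 84, 82, 81, 81, 84, 87, 84]
t=7: [83, 83, 81, 77, 79, 83, 83, 81, 77, 79, 81, 80, 77, 74, 76]
t=8: [78, 78, 81, 84, 83, 78, 78, 81, 84, 83, 80, 81, 84, 86, 85]
t=9: [84, 83, 80, 77, 77, 83, 83, 80, 77, 77, 82, 81, 77, 75, 76]
t=10: [77, 78, 81, 84, 85, 78, 78, 82, 84, 85, 79, 81, 84, 85, 85]
t=11: [84, 83, 80, 77, 76, 84, 83, 79, 77, 76, 82, 81, 77, 76, 76]
t=12: [77, 78, 82, 84, 85, 77, 78, 82, 84, 85, 79, 81, 84, 85, 85]
t=13: [84, 83, 80, 77, 76, 84, 83, 79, 77, 76, 83, 81, 77, 76, 76]
t=14: [77, 78, 82, 84, 85, 77, 78, 82, 84, 85, 78, 80, 84, 85, 85]
t=15: [84, 83, 80, 77, 76, 84, 83, 79, 77, 76, 83, 81, 77, 76, 76]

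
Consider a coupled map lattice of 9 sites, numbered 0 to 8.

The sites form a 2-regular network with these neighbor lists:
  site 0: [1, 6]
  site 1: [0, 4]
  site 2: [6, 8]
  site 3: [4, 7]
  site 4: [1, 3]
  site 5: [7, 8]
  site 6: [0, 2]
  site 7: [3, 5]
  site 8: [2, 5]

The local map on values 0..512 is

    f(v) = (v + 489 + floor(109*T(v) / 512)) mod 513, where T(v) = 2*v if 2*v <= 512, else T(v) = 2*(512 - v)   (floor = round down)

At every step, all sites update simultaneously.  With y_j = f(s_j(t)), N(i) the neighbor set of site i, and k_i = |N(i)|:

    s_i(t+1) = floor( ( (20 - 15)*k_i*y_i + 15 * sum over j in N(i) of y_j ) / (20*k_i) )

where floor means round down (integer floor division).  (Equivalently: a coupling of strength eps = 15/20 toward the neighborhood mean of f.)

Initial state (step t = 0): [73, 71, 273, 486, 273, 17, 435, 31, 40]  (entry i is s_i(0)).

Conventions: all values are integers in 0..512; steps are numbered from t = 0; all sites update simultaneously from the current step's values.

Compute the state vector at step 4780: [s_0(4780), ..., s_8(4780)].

Answer: [454, 454, 454, 454, 454, 454, 454, 454, 454]
Key observation: The state at step 13, [454, 454, 454, 454, 454, 454, 454, 454, 454], reappears at step 14: the system is in a cycle of period 1 from step 13 on.  Therefore the state at step 4780 equals the state at step 13 + ((4780 - 13) mod 1) = 13, which is [454, 454, 454, 454, 454, 454, 454, 454, 454].

Derivation:
t=0: [73, 71, 273, 486, 273, 17, 435, 31, 40]
t=1: [215, 180, 266, 257, 293, 19, 272, 182, 139]
t=2: [288, 299, 283, 309, 305, 154, 323, 187, 174]
t=3: [368, 364, 315, 321, 368, 223, 362, 272, 262]
t=4: [402, 404, 372, 377, 394, 333, 392, 339, 336]
t=5: [422, 422, 403, 405, 418, 386, 416, 395, 393]
t=6: [434, 435, 425, 426, 431, 418, 430, 420, 419]
t=7: [441, 442, 437, 438, 440, 434, 440, 435, 435]
t=8: [446, 446, 444, 444, 446, 443, 445, 443, 443]
t=9: [449, 450, 448, 448, 449, 448, 449, 448, 448]
t=10: [451, 451, 451, 451, 451, 451, 451, 451, 451]
t=11: [452, 452, 452, 452, 452, 452, 452, 452, 452]
t=12: [453, 453, 453, 453, 453, 453, 453, 453, 453]
t=13: [454, 454, 454, 454, 454, 454, 454, 454, 454]
t=14: [454, 454, 454, 454, 454, 454, 454, 454, 454]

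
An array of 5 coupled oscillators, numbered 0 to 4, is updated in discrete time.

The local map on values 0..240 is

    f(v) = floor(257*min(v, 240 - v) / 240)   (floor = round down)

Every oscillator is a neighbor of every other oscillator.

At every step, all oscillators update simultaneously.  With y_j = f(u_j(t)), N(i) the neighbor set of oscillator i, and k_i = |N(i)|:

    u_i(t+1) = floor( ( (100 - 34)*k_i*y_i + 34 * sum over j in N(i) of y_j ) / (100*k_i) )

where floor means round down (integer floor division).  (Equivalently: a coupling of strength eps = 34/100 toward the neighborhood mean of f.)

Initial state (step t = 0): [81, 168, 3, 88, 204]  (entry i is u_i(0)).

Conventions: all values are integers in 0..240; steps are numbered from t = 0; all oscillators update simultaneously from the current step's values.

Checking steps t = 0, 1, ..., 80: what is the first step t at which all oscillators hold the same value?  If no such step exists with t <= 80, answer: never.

Simulating step by step:
t=0: [81, 168, 3, 88, 204]  (not all equal)
t=1: [74, 69, 27, 79, 47]  (not all equal)
t=2: [72, 68, 42, 74, 55]  (not all equal)
t=3: [72, 69, 53, 73, 61]  (not all equal)
t=4: [73, 71, 61, 74, 67]  (not all equal)
t=5: [76, 75, 68, 76, 72]  (not all equal)
t=6: [79, 79, 74, 79, 77]  (not all equal)
t=7: [83, 83, 80, 83, 82]  (not all equal)
t=8: [87, 87, 85, 87, 87]  (not all equal)
t=9: [92, 92, 91, 92, 92]  (not all equal)
t=10: [97, 97, 97, 97, 97]  (all equal)

Answer: 10
Key observation: Synchronization is absorbing here: once all oscillators are equal they stay equal, and step 10 is the first all-equal step.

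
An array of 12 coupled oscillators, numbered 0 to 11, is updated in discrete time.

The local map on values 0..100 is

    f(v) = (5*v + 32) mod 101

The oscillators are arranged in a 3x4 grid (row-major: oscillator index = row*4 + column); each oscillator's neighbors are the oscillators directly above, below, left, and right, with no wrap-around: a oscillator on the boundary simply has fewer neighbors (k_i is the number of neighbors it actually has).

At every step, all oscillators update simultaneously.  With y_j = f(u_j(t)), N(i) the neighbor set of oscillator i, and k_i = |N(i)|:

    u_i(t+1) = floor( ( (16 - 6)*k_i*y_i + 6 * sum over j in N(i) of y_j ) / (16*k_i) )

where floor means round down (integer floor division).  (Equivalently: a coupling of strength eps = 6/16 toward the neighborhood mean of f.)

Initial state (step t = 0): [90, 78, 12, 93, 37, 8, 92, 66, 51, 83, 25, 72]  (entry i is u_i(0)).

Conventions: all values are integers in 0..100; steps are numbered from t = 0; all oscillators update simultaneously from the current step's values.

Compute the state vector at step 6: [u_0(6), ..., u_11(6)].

Simulating step by step:
t=0: [90, 78, 12, 93, 37, 8, 92, 66, 51, 83, 25, 72]
t=1: [54, 41, 82, 86, 38, 60, 81, 70, 64, 53, 62, 77]
t=2: [72, 42, 39, 58, 34, 35, 37, 62, 52, 74, 42, 30]
t=3: [63, 39, 24, 23, 23, 17, 19, 38, 74, 78, 49, 65]
t=4: [40, 29, 44, 42, 48, 20, 31, 28, 73, 35, 59, 51]
t=5: [46, 61, 56, 47, 63, 41, 70, 70, 72, 21, 37, 70]
t=6: [52, 34, 27, 57, 50, 39, 62, 77, 70, 39, 33, 67]

Answer: [52, 34, 27, 57, 50, 39, 62, 77, 70, 39, 33, 67]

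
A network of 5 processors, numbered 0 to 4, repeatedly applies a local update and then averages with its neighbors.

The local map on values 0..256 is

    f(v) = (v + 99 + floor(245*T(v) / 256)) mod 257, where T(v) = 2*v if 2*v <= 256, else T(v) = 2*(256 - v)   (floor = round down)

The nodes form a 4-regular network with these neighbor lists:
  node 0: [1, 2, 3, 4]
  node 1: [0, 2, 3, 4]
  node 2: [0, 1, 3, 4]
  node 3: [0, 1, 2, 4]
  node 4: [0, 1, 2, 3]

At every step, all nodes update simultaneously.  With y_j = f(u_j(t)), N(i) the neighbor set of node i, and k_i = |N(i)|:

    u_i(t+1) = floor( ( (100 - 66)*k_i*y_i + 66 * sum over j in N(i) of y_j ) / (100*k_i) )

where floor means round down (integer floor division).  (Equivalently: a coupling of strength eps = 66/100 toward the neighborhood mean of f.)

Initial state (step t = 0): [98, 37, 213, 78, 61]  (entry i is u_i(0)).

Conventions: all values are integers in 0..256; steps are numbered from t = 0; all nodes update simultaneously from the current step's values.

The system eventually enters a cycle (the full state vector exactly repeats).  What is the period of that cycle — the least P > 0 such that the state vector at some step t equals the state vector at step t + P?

Simulating step by step:
t=0: [98, 37, 213, 78, 61]
t=1: [114, 128, 116, 104, 95]
t=2: [167, 174, 168, 162, 157]
t=3: [179, 178, 179, 180, 181]
t=4: [167, 167, 167, 167, 167]
t=5: [179, 179, 179, 179, 179]
t=6: [168, 168, 168, 168, 168]
t=7: [178, 178, 178, 178, 178]
t=8: [169, 169, 169, 169, 169]
t=9: [177, 177, 177, 177, 177]
t=10: [170, 170, 170, 170, 170]
t=11: [176, 176, 176, 176, 176]
t=12: [171, 171, 171, 171, 171]
t=13: [175, 175, 175, 175, 175]
t=14: [172, 172, 172, 172, 172]
t=15: [174, 174, 174, 174, 174]
t=16: [172, 172, 172, 172, 172]

Answer: 2
Key observation: The state at step 14, [172, 172, 172, 172, 172], reappears at step 16 — and no state repeats earlier — so the cycle the system enters has period 2.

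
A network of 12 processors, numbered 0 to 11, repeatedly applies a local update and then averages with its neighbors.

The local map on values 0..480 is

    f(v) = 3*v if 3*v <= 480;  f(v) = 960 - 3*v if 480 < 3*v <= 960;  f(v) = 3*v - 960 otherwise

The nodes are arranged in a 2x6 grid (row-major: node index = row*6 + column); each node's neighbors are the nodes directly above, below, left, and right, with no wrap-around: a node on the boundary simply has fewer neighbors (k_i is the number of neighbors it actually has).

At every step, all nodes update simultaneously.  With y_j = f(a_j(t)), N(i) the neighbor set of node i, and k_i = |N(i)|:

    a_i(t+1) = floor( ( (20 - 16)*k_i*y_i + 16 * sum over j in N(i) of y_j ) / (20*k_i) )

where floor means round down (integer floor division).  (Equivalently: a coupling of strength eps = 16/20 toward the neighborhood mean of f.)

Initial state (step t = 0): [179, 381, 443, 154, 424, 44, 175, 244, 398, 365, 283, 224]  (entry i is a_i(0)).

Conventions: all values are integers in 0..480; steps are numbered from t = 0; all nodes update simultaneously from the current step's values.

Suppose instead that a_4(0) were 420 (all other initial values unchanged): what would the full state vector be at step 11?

Answer: [393, 372, 351, 345, 299, 267, 386, 382, 353, 338, 318, 247]
Key observation: This trace re-runs the system from the modified initial state.

Derivation:
t=0: [179, 381, 443, 154, 420, 44, 175, 244, 398, 365, 283, 224]
t=1: [331, 308, 308, 306, 248, 261, 347, 272, 242, 242, 215, 154]
t=2: [53, 64, 90, 138, 185, 306, 87, 122, 157, 204, 306, 289]
t=3: [213, 250, 341, 355, 213, 207, 262, 319, 356, 316, 234, 52]
t=4: [217, 145, 125, 126, 251, 258, 164, 131, 42, 128, 182, 270]
t=5: [423, 374, 325, 333, 302, 180, 374, 353, 332, 321, 280, 270]
t=6: [191, 145, 66, 27, 165, 165, 195, 115, 38, 52, 79, 246]
t=7: [401, 335, 207, 234, 301, 367, 367, 315, 209, 146, 272, 325]
t=8: [123, 168, 237, 274, 156, 57, 131, 141, 277, 283, 164, 117]
t=9: [413, 368, 242, 248, 300, 361, 395, 345, 234, 218, 341, 325]
t=10: [203, 185, 211, 203, 119, 54, 186, 182, 215, 204, 114, 77]
t=11: [393, 372, 351, 345, 299, 267, 386, 382, 353, 338, 318, 247]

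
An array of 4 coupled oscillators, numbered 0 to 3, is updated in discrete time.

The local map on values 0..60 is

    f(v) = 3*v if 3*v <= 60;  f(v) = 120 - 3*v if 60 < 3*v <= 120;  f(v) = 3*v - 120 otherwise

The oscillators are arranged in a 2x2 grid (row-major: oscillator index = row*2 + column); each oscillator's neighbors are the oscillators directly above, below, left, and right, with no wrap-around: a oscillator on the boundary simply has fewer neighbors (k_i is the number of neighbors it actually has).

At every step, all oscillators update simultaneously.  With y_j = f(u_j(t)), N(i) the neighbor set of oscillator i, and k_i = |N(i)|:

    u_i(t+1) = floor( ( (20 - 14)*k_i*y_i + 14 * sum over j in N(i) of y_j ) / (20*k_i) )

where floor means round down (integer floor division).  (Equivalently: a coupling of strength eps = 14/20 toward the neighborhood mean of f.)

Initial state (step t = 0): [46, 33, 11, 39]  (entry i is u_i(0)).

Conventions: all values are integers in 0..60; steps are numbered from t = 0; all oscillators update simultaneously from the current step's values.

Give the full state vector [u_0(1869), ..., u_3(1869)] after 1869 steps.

Answer: [9, 5, 5, 9]
Key observation: The state at step 11, [51, 53, 53, 51], reappears at step 23: the system is in a cycle of period 12 from step 11 on.  Therefore the state at step 1869 equals the state at step 11 + ((1869 - 11) mod 12) = 21, which is [9, 5, 5, 9].

Derivation:
t=0: [46, 33, 11, 39]
t=1: [24, 13, 17, 19]
t=2: [45, 48, 52, 48]
t=3: [25, 20, 24, 28]
t=4: [51, 46, 42, 48]
t=5: [18, 25, 21, 15]
t=6: [51, 48, 51, 49]
t=7: [29, 28, 30, 28]
t=8: [33, 34, 33, 33]
t=9: [19, 20, 21, 19]
t=10: [58, 57, 57, 58]
t=11: [51, 53, 53, 51]
t=12: [37, 34, 34, 37]
t=13: [15, 11, 11, 15]
t=14: [36, 41, 41, 36]
t=15: [5, 9, 9, 5]
t=16: [23, 18, 18, 23]
t=17: [53, 51, 51, 53]
t=18: [34, 37, 37, 34]
t=19: [11, 15, 15, 11]
t=20: [41, 36, 36, 41]
t=21: [9, 5, 5, 9]
t=22: [18, 23, 23, 18]
t=23: [51, 53, 53, 51]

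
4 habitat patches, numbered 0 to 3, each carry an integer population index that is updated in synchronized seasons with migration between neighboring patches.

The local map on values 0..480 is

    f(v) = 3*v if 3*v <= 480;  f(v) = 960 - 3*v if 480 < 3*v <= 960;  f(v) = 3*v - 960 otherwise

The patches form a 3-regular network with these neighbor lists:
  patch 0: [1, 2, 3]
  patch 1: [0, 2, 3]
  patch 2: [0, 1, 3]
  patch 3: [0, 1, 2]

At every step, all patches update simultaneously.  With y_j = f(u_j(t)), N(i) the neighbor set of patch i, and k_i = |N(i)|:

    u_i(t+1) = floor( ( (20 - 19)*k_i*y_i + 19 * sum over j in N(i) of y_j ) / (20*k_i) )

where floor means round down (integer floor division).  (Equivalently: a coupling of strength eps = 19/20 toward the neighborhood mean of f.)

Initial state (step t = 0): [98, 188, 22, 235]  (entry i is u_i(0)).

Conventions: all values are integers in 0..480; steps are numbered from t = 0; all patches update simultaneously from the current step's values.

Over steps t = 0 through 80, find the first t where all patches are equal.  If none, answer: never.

Simulating step by step:
t=0: [98, 188, 22, 235]  (not all equal)
t=1: [241, 214, 302, 252]  (not all equal)
t=2: [194, 172, 243, 203]  (not all equal)
t=3: [343, 326, 383, 351]  (not all equal)
t=4: [98, 112, 66, 92]  (not all equal)
t=5: [271, 260, 296, 276]  (not all equal)
t=6: [128, 120, 148, 132]  (not all equal)
t=7: [399, 405, 383, 396]  (not all equal)
t=8: [224, 219, 237, 227]  (not all equal)
t=9: [277, 273, 287, 279]  (not all equal)
t=10: [121, 118, 129, 123]  (not all equal)
t=11: [369, 372, 363, 368]  (not all equal)
t=12: [143, 140, 148, 144]  (not all equal)
t=13: [431, 434, 427, 431]  (not all equal)
t=14: [332, 329, 335, 332]  (not all equal)
t=15: [36, 38, 33, 36]  (not all equal)
t=16: [107, 105, 109, 107]  (not all equal)
t=17: [321, 322, 319, 321]  (not all equal)
t=18: [3, 3, 3, 3]  (all equal)

Answer: 18
Key observation: Synchronization is absorbing here: once all patches are equal they stay equal, and step 18 is the first all-equal step.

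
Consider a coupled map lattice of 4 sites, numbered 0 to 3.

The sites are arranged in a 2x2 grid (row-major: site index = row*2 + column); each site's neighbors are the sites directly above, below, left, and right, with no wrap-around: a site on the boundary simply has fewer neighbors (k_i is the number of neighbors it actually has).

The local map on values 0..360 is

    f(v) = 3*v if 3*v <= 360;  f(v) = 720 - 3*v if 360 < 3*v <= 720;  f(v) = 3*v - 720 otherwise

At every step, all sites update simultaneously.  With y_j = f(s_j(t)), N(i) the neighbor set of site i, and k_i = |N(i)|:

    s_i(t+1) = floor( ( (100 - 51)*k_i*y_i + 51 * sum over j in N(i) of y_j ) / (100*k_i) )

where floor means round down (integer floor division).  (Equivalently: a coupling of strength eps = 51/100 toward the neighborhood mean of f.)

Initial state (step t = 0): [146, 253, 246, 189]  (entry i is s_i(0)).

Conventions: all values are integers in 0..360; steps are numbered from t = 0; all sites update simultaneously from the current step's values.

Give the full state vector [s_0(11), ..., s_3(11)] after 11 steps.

Answer: [153, 153, 149, 149]

Derivation:
t=0: [146, 253, 246, 189]
t=1: [152, 130, 119, 89]
t=2: [304, 297, 310, 306]
t=3: [191, 183, 202, 194]
t=4: [144, 156, 128, 140]
t=5: [291, 273, 314, 296]
t=6: [156, 130, 190, 164]
t=7: [245, 284, 195, 234]
t=8: [75, 73, 74, 76]
t=9: [222, 222, 224, 224]
t=10: [52, 52, 49, 49]
t=11: [153, 153, 149, 149]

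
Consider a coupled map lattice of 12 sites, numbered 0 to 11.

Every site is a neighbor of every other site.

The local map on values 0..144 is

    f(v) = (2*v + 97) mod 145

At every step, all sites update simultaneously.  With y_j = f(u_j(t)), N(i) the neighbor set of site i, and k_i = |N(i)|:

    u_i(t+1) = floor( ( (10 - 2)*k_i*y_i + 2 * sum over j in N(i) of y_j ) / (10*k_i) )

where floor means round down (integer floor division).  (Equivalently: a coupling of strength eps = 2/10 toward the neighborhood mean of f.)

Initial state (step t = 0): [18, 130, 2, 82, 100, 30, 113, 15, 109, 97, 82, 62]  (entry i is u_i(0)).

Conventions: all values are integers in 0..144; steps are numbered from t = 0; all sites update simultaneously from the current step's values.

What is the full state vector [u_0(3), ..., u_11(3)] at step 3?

Answer: [47, 98, 49, 14, 48, 107, 33, 37, 19, 35, 14, 116]

Derivation:
t=0: [18, 130, 2, 82, 100, 30, 113, 15, 109, 97, 82, 62]
t=1: [118, 67, 93, 105, 20, 24, 40, 114, 34, 15, 105, 74]
t=2: [47, 80, 121, 26, 120, 13, 38, 41, 29, 112, 26, 91]
t=3: [47, 98, 49, 14, 48, 107, 33, 37, 19, 35, 14, 116]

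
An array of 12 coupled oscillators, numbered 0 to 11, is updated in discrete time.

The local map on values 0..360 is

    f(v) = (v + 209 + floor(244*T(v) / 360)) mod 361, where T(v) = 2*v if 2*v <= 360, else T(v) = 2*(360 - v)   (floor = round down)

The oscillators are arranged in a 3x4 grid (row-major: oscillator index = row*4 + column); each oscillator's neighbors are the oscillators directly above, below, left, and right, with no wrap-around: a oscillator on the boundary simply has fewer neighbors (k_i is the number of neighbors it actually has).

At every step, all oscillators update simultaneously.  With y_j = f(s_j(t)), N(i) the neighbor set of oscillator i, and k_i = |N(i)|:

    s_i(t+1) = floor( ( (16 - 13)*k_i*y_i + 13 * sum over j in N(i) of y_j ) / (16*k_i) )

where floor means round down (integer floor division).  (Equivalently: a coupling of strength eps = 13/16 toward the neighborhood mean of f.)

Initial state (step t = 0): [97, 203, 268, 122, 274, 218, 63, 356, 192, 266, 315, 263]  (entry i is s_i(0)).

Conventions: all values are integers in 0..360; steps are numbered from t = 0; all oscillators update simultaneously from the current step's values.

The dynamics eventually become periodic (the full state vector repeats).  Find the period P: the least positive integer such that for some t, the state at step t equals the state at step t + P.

Answer: 2
Key observation: The state at step 4, [248, 248, 248, 248, 248, 248, 247, 248, 248, 247, 247, 247], reappears at step 6 — and no state repeats earlier — so the cycle the system enters has period 2.

Derivation:
t=0: [97, 203, 268, 122, 274, 218, 63, 356, 192, 266, 315, 263]
t=1: [217, 204, 249, 207, 207, 271, 256, 237, 244, 248, 269, 221]
t=2: [261, 250, 254, 251, 251, 251, 244, 253, 253, 243, 247, 247]
t=3: [245, 245, 246, 245, 245, 247, 246, 247, 247, 247, 248, 247]
t=4: [248, 248, 248, 248, 248, 248, 247, 248, 248, 247, 247, 247]
t=5: [247, 247, 247, 247, 247, 247, 247, 247, 247, 247, 248, 247]
t=6: [248, 248, 248, 248, 248, 248, 247, 248, 248, 247, 247, 247]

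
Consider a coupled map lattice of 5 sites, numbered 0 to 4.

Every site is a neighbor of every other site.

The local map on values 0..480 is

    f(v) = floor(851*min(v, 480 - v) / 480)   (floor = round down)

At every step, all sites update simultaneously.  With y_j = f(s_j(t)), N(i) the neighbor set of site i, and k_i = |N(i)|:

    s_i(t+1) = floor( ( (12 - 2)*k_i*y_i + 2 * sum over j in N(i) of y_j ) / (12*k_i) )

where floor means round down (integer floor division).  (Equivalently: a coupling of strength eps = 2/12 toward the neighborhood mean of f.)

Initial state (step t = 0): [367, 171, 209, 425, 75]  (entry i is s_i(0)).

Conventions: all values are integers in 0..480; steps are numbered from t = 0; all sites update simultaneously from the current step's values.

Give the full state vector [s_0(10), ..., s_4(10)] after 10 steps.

Answer: [382, 373, 185, 282, 265]

Derivation:
t=0: [367, 171, 209, 425, 75]
t=1: [204, 285, 338, 122, 150]
t=2: [345, 333, 258, 230, 269]
t=3: [258, 275, 380, 391, 365]
t=4: [365, 341, 194, 178, 214]
t=5: [222, 256, 333, 311, 361]
t=6: [376, 379, 270, 301, 231]
t=7: [206, 202, 355, 311, 384]
t=8: [347, 342, 233, 295, 193]
t=9: [251, 258, 392, 323, 335]
t=10: [382, 373, 185, 282, 265]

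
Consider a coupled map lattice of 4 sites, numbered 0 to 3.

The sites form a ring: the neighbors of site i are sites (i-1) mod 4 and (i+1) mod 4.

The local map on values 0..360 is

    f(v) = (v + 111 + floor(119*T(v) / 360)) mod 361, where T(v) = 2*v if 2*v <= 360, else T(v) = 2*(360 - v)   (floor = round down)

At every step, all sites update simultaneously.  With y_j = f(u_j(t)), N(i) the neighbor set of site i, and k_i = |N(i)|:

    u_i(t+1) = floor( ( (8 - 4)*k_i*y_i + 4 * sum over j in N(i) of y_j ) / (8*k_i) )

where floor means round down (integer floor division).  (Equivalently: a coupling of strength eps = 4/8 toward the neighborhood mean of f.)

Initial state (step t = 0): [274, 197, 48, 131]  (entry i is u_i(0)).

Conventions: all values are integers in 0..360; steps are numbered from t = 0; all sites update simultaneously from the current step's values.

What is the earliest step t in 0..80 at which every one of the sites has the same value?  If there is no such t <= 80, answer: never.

Simulating step by step:
t=0: [274, 197, 48, 131]  (not all equal)
t=1: [135, 94, 190, 231]  (not all equal)
t=2: [250, 230, 109, 129]  (not all equal)
t=3: [133, 123, 243, 253]  (not all equal)
t=4: [262, 257, 132, 136]  (not all equal)
t=5: [140, 139, 267, 269]  (not all equal)
t=6: [276, 275, 144, 144]  (not all equal)
t=7: [148, 148, 282, 282]  (not all equal)
t=8: [287, 287, 151, 151]  (not all equal)
t=9: [63, 63, 21, 21]  (not all equal)
t=10: [197, 197, 162, 162]  (not all equal)
t=11: [45, 45, 27, 27]  (not all equal)
t=12: [177, 177, 162, 162]  (not all equal)
t=13: [37, 37, 25, 25]  (not all equal)
t=14: [167, 167, 157, 157]  (not all equal)
t=15: [22, 22, 14, 14]  (not all equal)
t=16: [143, 143, 137, 137]  (not all equal)
t=17: [345, 345, 340, 340]  (not all equal)
t=18: [103, 103, 103, 103]  (all equal)

Answer: 18
Key observation: Synchronization is absorbing here: once all sites are equal they stay equal, and step 18 is the first all-equal step.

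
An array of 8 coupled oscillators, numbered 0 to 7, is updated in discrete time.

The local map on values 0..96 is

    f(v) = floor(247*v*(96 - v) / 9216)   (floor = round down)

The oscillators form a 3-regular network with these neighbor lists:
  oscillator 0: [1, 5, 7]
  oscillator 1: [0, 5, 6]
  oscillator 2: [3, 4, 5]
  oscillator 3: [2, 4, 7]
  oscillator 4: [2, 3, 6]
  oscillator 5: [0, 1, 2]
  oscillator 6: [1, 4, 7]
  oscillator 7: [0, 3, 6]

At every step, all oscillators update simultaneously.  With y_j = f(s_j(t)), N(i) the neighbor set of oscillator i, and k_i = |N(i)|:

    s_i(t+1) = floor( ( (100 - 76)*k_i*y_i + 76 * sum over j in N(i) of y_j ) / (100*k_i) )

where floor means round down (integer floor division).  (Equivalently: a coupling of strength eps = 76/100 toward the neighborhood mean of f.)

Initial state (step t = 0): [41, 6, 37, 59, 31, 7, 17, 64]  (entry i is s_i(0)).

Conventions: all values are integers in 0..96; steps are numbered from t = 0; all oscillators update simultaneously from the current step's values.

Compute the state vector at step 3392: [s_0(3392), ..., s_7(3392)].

Answer: [58, 58, 59, 59, 59, 58, 58, 59]
Key observation: The state at step 4, [58, 58, 59, 59, 59, 58, 58, 59], reappears at step 6: the system is in a cycle of period 2 from step 4 on.  Therefore the state at step 3392 equals the state at step 4 + ((3392 - 4) mod 2) = 4, which is [58, 58, 59, 59, 59, 58, 58, 59].

Derivation:
t=0: [41, 6, 37, 59, 31, 7, 17, 64]
t=1: [35, 31, 46, 55, 51, 37, 39, 51]
t=2: [57, 57, 59, 60, 60, 57, 58, 59]
t=3: [58, 59, 57, 57, 57, 58, 58, 58]
t=4: [58, 58, 59, 59, 59, 58, 58, 59]
t=5: [58, 59, 58, 58, 58, 58, 58, 58]
t=6: [58, 58, 59, 59, 59, 58, 58, 59]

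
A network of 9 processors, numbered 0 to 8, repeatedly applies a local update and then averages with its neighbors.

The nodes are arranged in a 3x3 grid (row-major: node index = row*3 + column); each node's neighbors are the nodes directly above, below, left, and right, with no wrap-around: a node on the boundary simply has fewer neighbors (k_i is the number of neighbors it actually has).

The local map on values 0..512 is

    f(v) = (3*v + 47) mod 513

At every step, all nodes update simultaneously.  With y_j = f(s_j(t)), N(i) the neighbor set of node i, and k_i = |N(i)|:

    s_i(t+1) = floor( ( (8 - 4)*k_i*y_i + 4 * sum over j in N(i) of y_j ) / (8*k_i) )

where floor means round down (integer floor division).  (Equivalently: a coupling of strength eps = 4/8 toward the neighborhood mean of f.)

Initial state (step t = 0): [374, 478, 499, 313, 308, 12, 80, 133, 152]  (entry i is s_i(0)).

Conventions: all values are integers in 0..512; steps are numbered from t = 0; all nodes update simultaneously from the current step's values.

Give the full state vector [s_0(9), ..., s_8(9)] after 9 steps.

Simulating step by step:
t=0: [374, 478, 499, 313, 308, 12, 80, 133, 152]
t=1: [303, 328, 137, 384, 411, 202, 373, 431, 383]
t=2: [266, 195, 265, 226, 206, 217, 191, 251, 198]
t=3: [248, 195, 240, 204, 176, 194, 178, 208, 182]
t=4: [205, 158, 185, 141, 98, 124, 110, 114, 108]
t=5: [194, 100, 151, 379, 331, 343, 403, 376, 387]
t=6: [184, 278, 349, 139, 95, 141, 191, 145, 140]
t=7: [251, 265, 243, 319, 389, 379, 290, 392, 471]
t=8: [348, 287, 253, 392, 240, 226, 374, 269, 305]
t=9: [180, 299, 298, 175, 270, 272, 206, 311, 362]

Answer: [180, 299, 298, 175, 270, 272, 206, 311, 362]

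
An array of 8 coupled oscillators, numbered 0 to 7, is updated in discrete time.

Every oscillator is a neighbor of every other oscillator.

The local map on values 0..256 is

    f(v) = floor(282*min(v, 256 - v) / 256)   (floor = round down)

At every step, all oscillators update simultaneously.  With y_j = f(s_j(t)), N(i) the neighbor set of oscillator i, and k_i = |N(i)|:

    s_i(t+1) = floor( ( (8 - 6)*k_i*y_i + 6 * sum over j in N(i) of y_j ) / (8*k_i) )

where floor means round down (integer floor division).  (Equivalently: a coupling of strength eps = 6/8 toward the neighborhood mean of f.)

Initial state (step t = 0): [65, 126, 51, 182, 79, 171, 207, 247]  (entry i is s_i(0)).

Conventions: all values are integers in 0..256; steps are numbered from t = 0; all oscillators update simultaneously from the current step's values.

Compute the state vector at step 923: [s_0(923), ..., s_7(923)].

Answer: [131, 131, 131, 131, 131, 131, 131, 131]
Key observation: The state at step 8, [137, 137, 137, 137, 137, 137, 137, 137], reappears at step 10: the system is in a cycle of period 2 from step 8 on.  Therefore the state at step 923 equals the state at step 8 + ((923 - 8) mod 2) = 9, which is [131, 131, 131, 131, 131, 131, 131, 131].

Derivation:
t=0: [65, 126, 51, 182, 79, 171, 207, 247]
t=1: [73, 82, 71, 74, 75, 76, 70, 64]
t=2: [80, 81, 79, 80, 80, 80, 79, 78]
t=3: [87, 87, 87, 87, 87, 87, 87, 87]
t=4: [95, 95, 95, 95, 95, 95, 95, 95]
t=5: [104, 104, 104, 104, 104, 104, 104, 104]
t=6: [114, 114, 114, 114, 114, 114, 114, 114]
t=7: [125, 125, 125, 125, 125, 125, 125, 125]
t=8: [137, 137, 137, 137, 137, 137, 137, 137]
t=9: [131, 131, 131, 131, 131, 131, 131, 131]
t=10: [137, 137, 137, 137, 137, 137, 137, 137]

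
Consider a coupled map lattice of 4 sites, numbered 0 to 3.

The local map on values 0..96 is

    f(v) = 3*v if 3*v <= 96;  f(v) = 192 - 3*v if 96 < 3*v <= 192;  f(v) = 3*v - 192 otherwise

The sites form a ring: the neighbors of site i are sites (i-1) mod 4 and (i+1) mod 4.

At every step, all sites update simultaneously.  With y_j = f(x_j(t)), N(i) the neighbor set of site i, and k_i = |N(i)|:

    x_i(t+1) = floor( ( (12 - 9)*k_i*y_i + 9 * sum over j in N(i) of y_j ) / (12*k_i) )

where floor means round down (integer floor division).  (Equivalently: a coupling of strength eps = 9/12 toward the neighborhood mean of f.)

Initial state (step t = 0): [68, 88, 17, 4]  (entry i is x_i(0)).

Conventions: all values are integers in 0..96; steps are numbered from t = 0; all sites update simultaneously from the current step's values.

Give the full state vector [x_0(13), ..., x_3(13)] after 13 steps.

Answer: [51, 59, 51, 59]

Derivation:
t=0: [68, 88, 17, 4]
t=1: [34, 41, 44, 26]
t=2: [77, 73, 70, 75]
t=3: [32, 28, 27, 29]
t=4: [88, 87, 84, 88]
t=5: [70, 66, 67, 67]
t=6: [10, 11, 7, 12]
t=7: [33, 27, 31, 28]
t=8: [85, 90, 85, 90]
t=9: [74, 66, 74, 66]
t=10: [12, 24, 12, 24]
t=11: [63, 45, 63, 45]
t=12: [43, 16, 43, 16]
t=13: [51, 59, 51, 59]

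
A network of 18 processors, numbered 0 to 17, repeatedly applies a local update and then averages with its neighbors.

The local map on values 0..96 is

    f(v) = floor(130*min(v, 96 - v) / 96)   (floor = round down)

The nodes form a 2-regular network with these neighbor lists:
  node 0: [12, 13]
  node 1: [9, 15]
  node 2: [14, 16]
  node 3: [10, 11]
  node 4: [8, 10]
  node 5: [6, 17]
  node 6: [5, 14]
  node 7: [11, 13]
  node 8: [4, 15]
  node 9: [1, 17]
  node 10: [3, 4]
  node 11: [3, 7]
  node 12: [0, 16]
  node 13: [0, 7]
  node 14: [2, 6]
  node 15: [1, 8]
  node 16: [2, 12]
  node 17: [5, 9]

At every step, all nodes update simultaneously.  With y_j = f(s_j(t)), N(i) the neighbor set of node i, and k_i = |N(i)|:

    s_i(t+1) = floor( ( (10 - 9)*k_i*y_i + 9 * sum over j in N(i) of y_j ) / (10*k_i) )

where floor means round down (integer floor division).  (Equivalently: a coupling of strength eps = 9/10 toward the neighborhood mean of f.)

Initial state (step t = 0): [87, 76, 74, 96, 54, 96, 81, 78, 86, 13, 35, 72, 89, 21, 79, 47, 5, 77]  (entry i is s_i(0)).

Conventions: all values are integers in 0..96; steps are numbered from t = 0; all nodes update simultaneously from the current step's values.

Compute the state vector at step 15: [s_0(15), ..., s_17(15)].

Simulating step by step:
t=0: [87, 76, 74, 96, 54, 96, 81, 78, 86, 13, 35, 72, 89, 21, 79, 47, 5, 77]
t=1: [17, 38, 15, 35, 32, 20, 12, 29, 54, 25, 29, 14, 9, 19, 24, 24, 17, 10]
t=2: [18, 34, 26, 30, 47, 15, 28, 23, 39, 32, 44, 40, 21, 30, 19, 51, 16, 28]
t=3: [33, 50, 24, 54, 56, 35, 23, 45, 60, 41, 52, 37, 23, 28, 34, 50, 30, 32]
t=4: [35, 58, 41, 54, 53, 38, 44, 45, 57, 52, 55, 57, 40, 50, 32, 55, 32, 50]
t=5: [56, 56, 44, 53, 53, 59, 48, 57, 56, 56, 56, 57, 45, 54, 55, 51, 53, 55]
t=6: [57, 56, 56, 53, 54, 59, 53, 53, 58, 54, 57, 54, 56, 53, 61, 54, 59, 52]
t=7: [55, 55, 49, 54, 51, 57, 49, 57, 55, 56, 56, 57, 51, 55, 55, 52, 53, 53]
t=8: [57, 56, 57, 53, 55, 59, 54, 53, 59, 56, 57, 53, 56, 53, 62, 55, 61, 53]
t=9: [55, 54, 47, 55, 51, 56, 48, 58, 54, 55, 56, 58, 49, 55, 53, 52, 52, 52]
t=10: [58, 56, 58, 52, 55, 61, 56, 52, 59, 57, 57, 52, 57, 53, 63, 56, 62, 54]
t=11: [54, 53, 45, 55, 51, 54, 46, 58, 54, 54, 56, 59, 48, 55, 51, 52, 50, 50]
t=12: [59, 57, 60, 52, 55, 61, 58, 52, 59, 59, 57, 52, 59, 53, 60, 57, 62, 56]
t=13: [53, 51, 47, 55, 51, 51, 47, 58, 53, 52, 56, 59, 48, 54, 49, 51, 48, 49]
t=14: [60, 59, 63, 52, 56, 62, 61, 52, 59, 61, 57, 52, 61, 54, 63, 59, 64, 59]
t=15: [51, 48, 43, 55, 51, 48, 45, 57, 51, 49, 56, 59, 45, 53, 45, 50, 45, 46]

Answer: [51, 48, 43, 55, 51, 48, 45, 57, 51, 49, 56, 59, 45, 53, 45, 50, 45, 46]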